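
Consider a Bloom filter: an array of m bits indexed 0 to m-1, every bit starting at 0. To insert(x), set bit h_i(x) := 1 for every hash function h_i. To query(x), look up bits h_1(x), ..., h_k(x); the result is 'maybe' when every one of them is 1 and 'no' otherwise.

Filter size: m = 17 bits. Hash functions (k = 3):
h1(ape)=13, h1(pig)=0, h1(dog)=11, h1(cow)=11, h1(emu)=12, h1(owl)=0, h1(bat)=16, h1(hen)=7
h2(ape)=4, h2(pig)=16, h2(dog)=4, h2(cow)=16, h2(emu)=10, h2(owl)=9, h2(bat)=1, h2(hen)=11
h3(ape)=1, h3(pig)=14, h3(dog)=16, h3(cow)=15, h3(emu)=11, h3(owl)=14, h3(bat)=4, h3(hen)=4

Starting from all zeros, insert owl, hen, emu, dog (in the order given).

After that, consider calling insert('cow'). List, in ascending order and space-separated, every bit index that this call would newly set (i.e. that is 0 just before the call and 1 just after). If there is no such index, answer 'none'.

Answer: 15

Derivation:
Start: bits=00000000000000000
After insert 'owl': sets bits 0 9 14 -> bits=10000000010000100
After insert 'hen': sets bits 4 7 11 -> bits=10001001010100100
After insert 'emu': sets bits 10 11 12 -> bits=10001001011110100
After insert 'dog': sets bits 4 11 16 -> bits=10001001011110101
insert 'cow' would touch bits 11 15 16; currently bit11=1, bit15=0, bit16=1
Bits that are 0 among those (would change 0->1): 15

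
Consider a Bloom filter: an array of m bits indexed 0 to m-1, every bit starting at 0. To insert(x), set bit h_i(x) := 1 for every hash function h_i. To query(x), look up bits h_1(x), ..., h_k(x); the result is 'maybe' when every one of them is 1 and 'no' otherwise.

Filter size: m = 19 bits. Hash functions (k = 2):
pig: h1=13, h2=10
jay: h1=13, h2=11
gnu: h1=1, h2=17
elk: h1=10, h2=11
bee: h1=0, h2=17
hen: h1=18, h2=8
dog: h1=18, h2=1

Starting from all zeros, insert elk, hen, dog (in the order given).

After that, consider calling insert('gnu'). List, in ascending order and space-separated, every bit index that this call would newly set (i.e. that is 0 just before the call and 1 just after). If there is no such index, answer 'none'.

Answer: 17

Derivation:
Start: bits=0000000000000000000
After insert 'elk': sets bits 10 11 -> bits=0000000000110000000
After insert 'hen': sets bits 8 18 -> bits=0000000010110000001
After insert 'dog': sets bits 1 18 -> bits=0100000010110000001
insert 'gnu' would touch bits 1 17; currently bit1=1, bit17=0
Bits that are 0 among those (would change 0->1): 17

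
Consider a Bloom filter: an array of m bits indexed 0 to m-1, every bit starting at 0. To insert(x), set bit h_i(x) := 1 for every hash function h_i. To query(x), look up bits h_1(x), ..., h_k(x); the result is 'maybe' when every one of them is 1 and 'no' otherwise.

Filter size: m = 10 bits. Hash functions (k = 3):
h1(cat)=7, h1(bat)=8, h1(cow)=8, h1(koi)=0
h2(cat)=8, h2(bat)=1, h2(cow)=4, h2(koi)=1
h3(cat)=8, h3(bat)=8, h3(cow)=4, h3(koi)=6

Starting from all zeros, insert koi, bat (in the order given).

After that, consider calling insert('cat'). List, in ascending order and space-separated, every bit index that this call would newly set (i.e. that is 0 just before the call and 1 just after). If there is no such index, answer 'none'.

Start: bits=0000000000
After insert 'koi': sets bits 0 1 6 -> bits=1100001000
After insert 'bat': sets bits 1 8 -> bits=1100001010
insert 'cat' would touch bits 7 8; currently bit7=0, bit8=1
Bits that are 0 among those (would change 0->1): 7

Answer: 7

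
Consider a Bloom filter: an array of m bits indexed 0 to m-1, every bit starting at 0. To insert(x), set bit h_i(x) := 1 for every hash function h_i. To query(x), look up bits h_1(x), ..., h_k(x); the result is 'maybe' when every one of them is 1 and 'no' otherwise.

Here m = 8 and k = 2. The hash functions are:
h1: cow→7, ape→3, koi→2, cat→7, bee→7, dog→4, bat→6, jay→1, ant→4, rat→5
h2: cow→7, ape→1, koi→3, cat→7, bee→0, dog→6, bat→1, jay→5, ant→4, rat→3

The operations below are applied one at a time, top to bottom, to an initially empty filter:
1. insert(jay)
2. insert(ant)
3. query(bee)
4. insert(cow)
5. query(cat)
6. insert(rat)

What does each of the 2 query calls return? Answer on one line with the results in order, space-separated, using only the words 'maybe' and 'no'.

Answer: no maybe

Derivation:
Start: bits=00000000
Op 1: insert jay -> sets bits 1 5 -> bits=01000100
Op 2: insert ant -> sets bits 4 -> bits=01001100
Op 3: query bee -> checks bit0=0, bit7=0 (has a 0) -> no
Op 4: insert cow -> sets bits 7 -> bits=01001101
Op 5: query cat -> checks bit7=1 (all 1) -> maybe
Op 6: insert rat -> sets bits 3 5 -> bits=01011101
Query results in order: no maybe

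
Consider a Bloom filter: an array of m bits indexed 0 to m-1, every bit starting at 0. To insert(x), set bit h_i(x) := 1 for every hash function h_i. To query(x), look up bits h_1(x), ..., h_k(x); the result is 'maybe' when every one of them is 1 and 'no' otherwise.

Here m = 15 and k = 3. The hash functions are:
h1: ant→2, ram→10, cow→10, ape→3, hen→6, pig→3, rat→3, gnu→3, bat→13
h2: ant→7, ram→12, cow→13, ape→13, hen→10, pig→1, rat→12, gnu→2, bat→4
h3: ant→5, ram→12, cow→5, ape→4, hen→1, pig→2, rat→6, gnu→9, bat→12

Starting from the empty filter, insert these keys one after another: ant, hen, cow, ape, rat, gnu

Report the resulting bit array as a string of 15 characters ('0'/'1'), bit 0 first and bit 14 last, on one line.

Answer: 011111110110110

Derivation:
Start: bits=000000000000000
After insert 'ant': sets bits 2 5 7 -> bits=001001010000000
After insert 'hen': sets bits 1 6 10 -> bits=011001110010000
After insert 'cow': sets bits 5 10 13 -> bits=011001110010010
After insert 'ape': sets bits 3 4 13 -> bits=011111110010010
After insert 'rat': sets bits 3 6 12 -> bits=011111110010110
After insert 'gnu': sets bits 2 3 9 -> bits=011111110110110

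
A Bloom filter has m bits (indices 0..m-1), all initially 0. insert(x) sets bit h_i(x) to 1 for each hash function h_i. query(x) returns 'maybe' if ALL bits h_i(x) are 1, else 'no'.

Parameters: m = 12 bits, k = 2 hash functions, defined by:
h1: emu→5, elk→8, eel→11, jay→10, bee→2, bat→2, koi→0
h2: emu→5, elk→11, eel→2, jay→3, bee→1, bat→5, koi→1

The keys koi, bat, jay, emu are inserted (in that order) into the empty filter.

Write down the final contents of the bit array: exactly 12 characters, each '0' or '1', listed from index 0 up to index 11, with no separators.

Start: bits=000000000000
After insert 'koi': sets bits 0 1 -> bits=110000000000
After insert 'bat': sets bits 2 5 -> bits=111001000000
After insert 'jay': sets bits 3 10 -> bits=111101000010
After insert 'emu': sets bits 5 -> bits=111101000010

Answer: 111101000010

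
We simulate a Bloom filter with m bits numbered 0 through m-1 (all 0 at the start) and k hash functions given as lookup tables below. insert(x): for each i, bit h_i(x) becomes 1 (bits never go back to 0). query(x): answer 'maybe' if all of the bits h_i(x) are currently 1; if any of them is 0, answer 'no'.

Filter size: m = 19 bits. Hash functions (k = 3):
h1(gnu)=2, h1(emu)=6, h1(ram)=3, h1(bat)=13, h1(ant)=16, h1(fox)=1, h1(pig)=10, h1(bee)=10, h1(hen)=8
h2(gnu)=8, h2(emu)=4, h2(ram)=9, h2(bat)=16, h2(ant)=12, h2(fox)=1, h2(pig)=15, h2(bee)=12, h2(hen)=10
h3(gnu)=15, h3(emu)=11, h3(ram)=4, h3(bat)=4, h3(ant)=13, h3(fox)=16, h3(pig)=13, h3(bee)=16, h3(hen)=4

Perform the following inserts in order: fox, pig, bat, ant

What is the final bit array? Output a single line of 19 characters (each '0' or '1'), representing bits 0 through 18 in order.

Answer: 0100100000101101100

Derivation:
Start: bits=0000000000000000000
After insert 'fox': sets bits 1 16 -> bits=0100000000000000100
After insert 'pig': sets bits 10 13 15 -> bits=0100000000100101100
After insert 'bat': sets bits 4 13 16 -> bits=0100100000100101100
After insert 'ant': sets bits 12 13 16 -> bits=0100100000101101100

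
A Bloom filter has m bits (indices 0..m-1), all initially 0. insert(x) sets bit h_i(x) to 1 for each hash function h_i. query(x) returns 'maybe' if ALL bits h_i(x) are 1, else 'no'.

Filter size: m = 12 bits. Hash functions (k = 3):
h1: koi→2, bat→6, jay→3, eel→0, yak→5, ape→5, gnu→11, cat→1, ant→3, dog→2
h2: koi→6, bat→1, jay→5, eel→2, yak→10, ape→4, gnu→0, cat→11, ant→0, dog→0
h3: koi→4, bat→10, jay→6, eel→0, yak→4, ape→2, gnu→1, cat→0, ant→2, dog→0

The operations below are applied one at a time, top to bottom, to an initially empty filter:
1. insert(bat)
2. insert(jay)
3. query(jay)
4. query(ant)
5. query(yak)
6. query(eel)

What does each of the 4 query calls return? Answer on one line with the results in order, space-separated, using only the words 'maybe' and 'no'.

Start: bits=000000000000
Op 1: insert bat -> sets bits 1 6 10 -> bits=010000100010
Op 2: insert jay -> sets bits 3 5 6 -> bits=010101100010
Op 3: query jay -> checks bit3=1, bit5=1, bit6=1 (all 1) -> maybe
Op 4: query ant -> checks bit0=0, bit2=0, bit3=1 (has a 0) -> no
Op 5: query yak -> checks bit4=0, bit5=1, bit10=1 (has a 0) -> no
Op 6: query eel -> checks bit0=0, bit2=0 (has a 0) -> no
Query results in order: maybe no no no

Answer: maybe no no no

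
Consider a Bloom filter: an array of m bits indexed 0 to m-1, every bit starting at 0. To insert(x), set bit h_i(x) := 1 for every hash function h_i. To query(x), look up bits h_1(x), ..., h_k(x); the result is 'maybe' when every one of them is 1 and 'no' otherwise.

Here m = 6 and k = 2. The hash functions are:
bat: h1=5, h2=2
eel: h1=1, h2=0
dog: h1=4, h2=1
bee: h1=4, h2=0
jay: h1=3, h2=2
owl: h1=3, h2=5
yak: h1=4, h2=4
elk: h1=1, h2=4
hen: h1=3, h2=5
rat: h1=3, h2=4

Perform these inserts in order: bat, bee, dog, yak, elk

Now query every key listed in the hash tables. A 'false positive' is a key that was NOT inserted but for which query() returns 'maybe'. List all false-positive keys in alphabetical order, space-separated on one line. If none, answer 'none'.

Answer: eel

Derivation:
Start: bits=000000
After insert 'bat': sets bits 2 5 -> bits=001001
After insert 'bee': sets bits 0 4 -> bits=101011
After insert 'dog': sets bits 1 4 -> bits=111011
After insert 'yak': sets bits 4 -> bits=111011
After insert 'elk': sets bits 1 4 -> bits=111011
Not inserted: eel hen jay owl rat — query each against bits=111011:
query eel: checks bit0=1, bit1=1 (all 1) -> maybe => FALSE POSITIVE
query hen: checks bit3=0, bit5=1 (has a 0) -> no => not a false positive
query jay: checks bit2=1, bit3=0 (has a 0) -> no => not a false positive
query owl: checks bit3=0, bit5=1 (has a 0) -> no => not a false positive
query rat: checks bit3=0, bit4=1 (has a 0) -> no => not a false positive
False positives (alphabetical): eel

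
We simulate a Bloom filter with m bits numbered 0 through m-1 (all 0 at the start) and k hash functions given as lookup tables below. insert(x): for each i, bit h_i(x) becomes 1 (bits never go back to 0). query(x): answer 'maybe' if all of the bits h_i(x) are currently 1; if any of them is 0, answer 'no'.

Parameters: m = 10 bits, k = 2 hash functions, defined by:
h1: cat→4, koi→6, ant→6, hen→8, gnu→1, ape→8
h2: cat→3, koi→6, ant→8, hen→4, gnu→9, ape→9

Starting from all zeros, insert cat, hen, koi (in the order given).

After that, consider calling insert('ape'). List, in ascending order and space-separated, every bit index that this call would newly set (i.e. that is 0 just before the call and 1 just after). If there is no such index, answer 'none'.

Answer: 9

Derivation:
Start: bits=0000000000
After insert 'cat': sets bits 3 4 -> bits=0001100000
After insert 'hen': sets bits 4 8 -> bits=0001100010
After insert 'koi': sets bits 6 -> bits=0001101010
insert 'ape' would touch bits 8 9; currently bit8=1, bit9=0
Bits that are 0 among those (would change 0->1): 9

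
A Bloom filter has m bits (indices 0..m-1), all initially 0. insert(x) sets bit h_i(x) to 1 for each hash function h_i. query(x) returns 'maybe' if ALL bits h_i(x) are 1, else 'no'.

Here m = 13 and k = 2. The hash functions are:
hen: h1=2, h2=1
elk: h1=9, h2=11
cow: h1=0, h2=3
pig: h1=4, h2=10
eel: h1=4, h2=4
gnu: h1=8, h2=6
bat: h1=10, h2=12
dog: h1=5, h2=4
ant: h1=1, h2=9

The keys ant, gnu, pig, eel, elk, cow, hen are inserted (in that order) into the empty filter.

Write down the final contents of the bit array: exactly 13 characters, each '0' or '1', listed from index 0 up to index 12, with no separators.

Answer: 1111101011110

Derivation:
Start: bits=0000000000000
After insert 'ant': sets bits 1 9 -> bits=0100000001000
After insert 'gnu': sets bits 6 8 -> bits=0100001011000
After insert 'pig': sets bits 4 10 -> bits=0100101011100
After insert 'eel': sets bits 4 -> bits=0100101011100
After insert 'elk': sets bits 9 11 -> bits=0100101011110
After insert 'cow': sets bits 0 3 -> bits=1101101011110
After insert 'hen': sets bits 1 2 -> bits=1111101011110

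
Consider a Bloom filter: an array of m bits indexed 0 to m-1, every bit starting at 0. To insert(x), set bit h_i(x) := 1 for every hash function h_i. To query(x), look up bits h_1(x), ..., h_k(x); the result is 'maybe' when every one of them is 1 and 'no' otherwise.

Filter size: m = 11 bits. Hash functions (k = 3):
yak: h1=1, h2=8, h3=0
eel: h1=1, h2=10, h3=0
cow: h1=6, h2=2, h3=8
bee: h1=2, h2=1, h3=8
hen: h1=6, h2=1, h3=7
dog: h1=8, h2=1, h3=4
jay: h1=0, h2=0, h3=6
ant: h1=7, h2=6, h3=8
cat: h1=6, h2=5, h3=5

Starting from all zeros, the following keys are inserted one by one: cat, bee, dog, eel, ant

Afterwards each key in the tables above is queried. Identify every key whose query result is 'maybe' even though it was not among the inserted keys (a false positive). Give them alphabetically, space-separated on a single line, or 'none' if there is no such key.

Start: bits=00000000000
After insert 'cat': sets bits 5 6 -> bits=00000110000
After insert 'bee': sets bits 1 2 8 -> bits=01100110100
After insert 'dog': sets bits 1 4 8 -> bits=01101110100
After insert 'eel': sets bits 0 1 10 -> bits=11101110101
After insert 'ant': sets bits 6 7 8 -> bits=11101111101
Not inserted: cow hen jay yak — query each against bits=11101111101:
query cow: checks bit2=1, bit6=1, bit8=1 (all 1) -> maybe => FALSE POSITIVE
query hen: checks bit1=1, bit6=1, bit7=1 (all 1) -> maybe => FALSE POSITIVE
query jay: checks bit0=1, bit6=1 (all 1) -> maybe => FALSE POSITIVE
query yak: checks bit0=1, bit1=1, bit8=1 (all 1) -> maybe => FALSE POSITIVE
False positives (alphabetical): cow hen jay yak

Answer: cow hen jay yak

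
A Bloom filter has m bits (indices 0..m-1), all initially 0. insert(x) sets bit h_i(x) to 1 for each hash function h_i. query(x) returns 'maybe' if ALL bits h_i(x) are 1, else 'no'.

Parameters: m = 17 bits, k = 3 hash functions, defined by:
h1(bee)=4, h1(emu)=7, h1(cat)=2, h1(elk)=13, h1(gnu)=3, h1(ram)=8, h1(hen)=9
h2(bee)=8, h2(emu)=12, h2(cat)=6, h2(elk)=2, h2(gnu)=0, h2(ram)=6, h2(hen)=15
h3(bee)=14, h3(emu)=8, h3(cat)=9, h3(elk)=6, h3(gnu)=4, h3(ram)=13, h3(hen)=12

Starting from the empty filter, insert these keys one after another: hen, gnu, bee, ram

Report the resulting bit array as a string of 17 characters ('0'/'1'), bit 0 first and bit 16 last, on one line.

Start: bits=00000000000000000
After insert 'hen': sets bits 9 12 15 -> bits=00000000010010010
After insert 'gnu': sets bits 0 3 4 -> bits=10011000010010010
After insert 'bee': sets bits 4 8 14 -> bits=10011000110010110
After insert 'ram': sets bits 6 8 13 -> bits=10011010110011110

Answer: 10011010110011110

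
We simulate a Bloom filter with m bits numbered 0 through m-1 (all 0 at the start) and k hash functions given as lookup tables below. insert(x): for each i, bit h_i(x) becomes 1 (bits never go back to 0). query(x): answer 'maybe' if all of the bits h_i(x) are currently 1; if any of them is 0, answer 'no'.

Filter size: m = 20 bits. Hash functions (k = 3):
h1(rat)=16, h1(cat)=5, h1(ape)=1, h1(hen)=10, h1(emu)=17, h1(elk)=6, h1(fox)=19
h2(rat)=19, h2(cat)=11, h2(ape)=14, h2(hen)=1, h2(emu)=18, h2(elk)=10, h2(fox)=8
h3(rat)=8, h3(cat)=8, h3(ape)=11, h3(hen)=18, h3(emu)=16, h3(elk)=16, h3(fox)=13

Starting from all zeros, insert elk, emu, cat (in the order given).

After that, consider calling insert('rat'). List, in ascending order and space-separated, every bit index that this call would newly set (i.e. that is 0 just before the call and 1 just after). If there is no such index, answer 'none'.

Start: bits=00000000000000000000
After insert 'elk': sets bits 6 10 16 -> bits=00000010001000001000
After insert 'emu': sets bits 16 17 18 -> bits=00000010001000001110
After insert 'cat': sets bits 5 8 11 -> bits=00000110101100001110
insert 'rat' would touch bits 8 16 19; currently bit8=1, bit16=1, bit19=0
Bits that are 0 among those (would change 0->1): 19

Answer: 19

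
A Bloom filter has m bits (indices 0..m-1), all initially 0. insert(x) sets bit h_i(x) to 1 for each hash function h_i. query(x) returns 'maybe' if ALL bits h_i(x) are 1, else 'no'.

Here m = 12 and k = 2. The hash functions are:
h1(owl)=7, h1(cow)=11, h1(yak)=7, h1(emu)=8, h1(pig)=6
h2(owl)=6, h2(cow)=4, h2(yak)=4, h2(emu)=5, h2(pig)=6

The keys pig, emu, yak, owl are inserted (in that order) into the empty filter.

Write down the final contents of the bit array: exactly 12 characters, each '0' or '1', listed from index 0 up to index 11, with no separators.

Start: bits=000000000000
After insert 'pig': sets bits 6 -> bits=000000100000
After insert 'emu': sets bits 5 8 -> bits=000001101000
After insert 'yak': sets bits 4 7 -> bits=000011111000
After insert 'owl': sets bits 6 7 -> bits=000011111000

Answer: 000011111000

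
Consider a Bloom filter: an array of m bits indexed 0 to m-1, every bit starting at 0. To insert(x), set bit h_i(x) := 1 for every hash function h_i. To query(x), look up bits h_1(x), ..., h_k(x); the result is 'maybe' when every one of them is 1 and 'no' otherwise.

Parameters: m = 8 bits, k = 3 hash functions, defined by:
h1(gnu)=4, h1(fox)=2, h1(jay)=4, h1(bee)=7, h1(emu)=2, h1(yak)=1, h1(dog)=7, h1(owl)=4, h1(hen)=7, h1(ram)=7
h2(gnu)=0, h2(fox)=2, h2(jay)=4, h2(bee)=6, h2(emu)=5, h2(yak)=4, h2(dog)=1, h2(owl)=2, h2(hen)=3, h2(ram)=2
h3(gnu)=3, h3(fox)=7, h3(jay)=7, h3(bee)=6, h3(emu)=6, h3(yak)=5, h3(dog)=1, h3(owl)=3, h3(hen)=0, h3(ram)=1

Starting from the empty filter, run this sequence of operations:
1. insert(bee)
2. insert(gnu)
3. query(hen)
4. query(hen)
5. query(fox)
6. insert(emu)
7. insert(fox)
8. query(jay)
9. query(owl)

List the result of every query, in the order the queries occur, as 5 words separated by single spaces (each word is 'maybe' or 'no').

Answer: maybe maybe no maybe maybe

Derivation:
Start: bits=00000000
Op 1: insert bee -> sets bits 6 7 -> bits=00000011
Op 2: insert gnu -> sets bits 0 3 4 -> bits=10011011
Op 3: query hen -> checks bit0=1, bit3=1, bit7=1 (all 1) -> maybe
Op 4: query hen -> checks bit0=1, bit3=1, bit7=1 (all 1) -> maybe
Op 5: query fox -> checks bit2=0, bit7=1 (has a 0) -> no
Op 6: insert emu -> sets bits 2 5 6 -> bits=10111111
Op 7: insert fox -> sets bits 2 7 -> bits=10111111
Op 8: query jay -> checks bit4=1, bit7=1 (all 1) -> maybe
Op 9: query owl -> checks bit2=1, bit3=1, bit4=1 (all 1) -> maybe
Query results in order: maybe maybe no maybe maybe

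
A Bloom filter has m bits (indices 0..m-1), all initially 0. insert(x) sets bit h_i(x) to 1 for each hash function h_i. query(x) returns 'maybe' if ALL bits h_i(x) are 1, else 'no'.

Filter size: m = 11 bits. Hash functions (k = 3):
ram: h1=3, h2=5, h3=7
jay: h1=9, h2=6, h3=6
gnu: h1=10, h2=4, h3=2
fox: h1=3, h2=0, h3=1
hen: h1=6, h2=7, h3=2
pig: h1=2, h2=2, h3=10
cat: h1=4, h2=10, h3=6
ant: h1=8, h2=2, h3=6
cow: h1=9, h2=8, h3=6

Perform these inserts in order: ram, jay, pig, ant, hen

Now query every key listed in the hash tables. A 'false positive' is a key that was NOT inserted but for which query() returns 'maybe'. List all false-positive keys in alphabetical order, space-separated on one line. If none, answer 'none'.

Answer: cow

Derivation:
Start: bits=00000000000
After insert 'ram': sets bits 3 5 7 -> bits=00010101000
After insert 'jay': sets bits 6 9 -> bits=00010111010
After insert 'pig': sets bits 2 10 -> bits=00110111011
After insert 'ant': sets bits 2 6 8 -> bits=00110111111
After insert 'hen': sets bits 2 6 7 -> bits=00110111111
Not inserted: cat cow fox gnu — query each against bits=00110111111:
query cat: checks bit4=0, bit6=1, bit10=1 (has a 0) -> no => not a false positive
query cow: checks bit6=1, bit8=1, bit9=1 (all 1) -> maybe => FALSE POSITIVE
query fox: checks bit0=0, bit1=0, bit3=1 (has a 0) -> no => not a false positive
query gnu: checks bit2=1, bit4=0, bit10=1 (has a 0) -> no => not a false positive
False positives (alphabetical): cow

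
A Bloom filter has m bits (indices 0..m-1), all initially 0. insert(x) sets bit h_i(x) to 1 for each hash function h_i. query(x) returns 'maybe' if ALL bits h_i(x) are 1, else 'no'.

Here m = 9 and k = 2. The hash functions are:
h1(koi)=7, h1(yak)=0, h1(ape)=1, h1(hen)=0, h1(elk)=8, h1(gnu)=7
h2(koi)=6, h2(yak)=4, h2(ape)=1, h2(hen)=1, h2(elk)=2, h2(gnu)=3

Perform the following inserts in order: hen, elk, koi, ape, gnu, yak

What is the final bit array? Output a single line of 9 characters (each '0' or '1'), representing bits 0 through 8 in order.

Start: bits=000000000
After insert 'hen': sets bits 0 1 -> bits=110000000
After insert 'elk': sets bits 2 8 -> bits=111000001
After insert 'koi': sets bits 6 7 -> bits=111000111
After insert 'ape': sets bits 1 -> bits=111000111
After insert 'gnu': sets bits 3 7 -> bits=111100111
After insert 'yak': sets bits 0 4 -> bits=111110111

Answer: 111110111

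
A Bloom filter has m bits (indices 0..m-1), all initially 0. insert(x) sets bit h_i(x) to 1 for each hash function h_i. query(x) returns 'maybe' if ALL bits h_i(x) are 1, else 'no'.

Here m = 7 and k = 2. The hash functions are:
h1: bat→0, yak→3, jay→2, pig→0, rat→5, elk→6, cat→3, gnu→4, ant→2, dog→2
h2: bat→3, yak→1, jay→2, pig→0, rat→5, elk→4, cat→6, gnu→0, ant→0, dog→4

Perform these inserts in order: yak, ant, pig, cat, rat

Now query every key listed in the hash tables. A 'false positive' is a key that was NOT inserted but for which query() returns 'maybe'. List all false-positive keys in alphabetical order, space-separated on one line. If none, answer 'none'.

Answer: bat jay

Derivation:
Start: bits=0000000
After insert 'yak': sets bits 1 3 -> bits=0101000
After insert 'ant': sets bits 0 2 -> bits=1111000
After insert 'pig': sets bits 0 -> bits=1111000
After insert 'cat': sets bits 3 6 -> bits=1111001
After insert 'rat': sets bits 5 -> bits=1111011
Not inserted: bat dog elk gnu jay — query each against bits=1111011:
query bat: checks bit0=1, bit3=1 (all 1) -> maybe => FALSE POSITIVE
query dog: checks bit2=1, bit4=0 (has a 0) -> no => not a false positive
query elk: checks bit4=0, bit6=1 (has a 0) -> no => not a false positive
query gnu: checks bit0=1, bit4=0 (has a 0) -> no => not a false positive
query jay: checks bit2=1 (all 1) -> maybe => FALSE POSITIVE
False positives (alphabetical): bat jay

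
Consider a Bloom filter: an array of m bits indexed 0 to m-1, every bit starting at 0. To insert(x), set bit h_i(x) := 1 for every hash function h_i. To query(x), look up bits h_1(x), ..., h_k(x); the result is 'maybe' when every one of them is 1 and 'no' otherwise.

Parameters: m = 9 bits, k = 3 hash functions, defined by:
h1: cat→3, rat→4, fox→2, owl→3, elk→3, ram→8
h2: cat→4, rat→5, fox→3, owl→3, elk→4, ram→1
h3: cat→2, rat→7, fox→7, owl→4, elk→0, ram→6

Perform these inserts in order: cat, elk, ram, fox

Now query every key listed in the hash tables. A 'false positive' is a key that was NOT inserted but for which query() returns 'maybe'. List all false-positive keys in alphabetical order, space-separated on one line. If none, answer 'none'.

Start: bits=000000000
After insert 'cat': sets bits 2 3 4 -> bits=001110000
After insert 'elk': sets bits 0 3 4 -> bits=101110000
After insert 'ram': sets bits 1 6 8 -> bits=111110101
After insert 'fox': sets bits 2 3 7 -> bits=111110111
Not inserted: owl rat — query each against bits=111110111:
query owl: checks bit3=1, bit4=1 (all 1) -> maybe => FALSE POSITIVE
query rat: checks bit4=1, bit5=0, bit7=1 (has a 0) -> no => not a false positive
False positives (alphabetical): owl

Answer: owl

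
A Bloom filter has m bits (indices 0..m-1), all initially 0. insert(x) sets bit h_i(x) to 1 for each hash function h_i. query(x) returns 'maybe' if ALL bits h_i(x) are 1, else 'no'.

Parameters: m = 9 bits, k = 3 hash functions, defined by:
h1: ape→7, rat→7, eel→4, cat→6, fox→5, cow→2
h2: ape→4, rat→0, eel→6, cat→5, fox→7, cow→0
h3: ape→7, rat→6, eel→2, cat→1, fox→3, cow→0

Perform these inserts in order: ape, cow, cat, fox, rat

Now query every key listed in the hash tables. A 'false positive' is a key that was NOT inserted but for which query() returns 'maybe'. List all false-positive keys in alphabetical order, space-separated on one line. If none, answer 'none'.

Answer: eel

Derivation:
Start: bits=000000000
After insert 'ape': sets bits 4 7 -> bits=000010010
After insert 'cow': sets bits 0 2 -> bits=101010010
After insert 'cat': sets bits 1 5 6 -> bits=111011110
After insert 'fox': sets bits 3 5 7 -> bits=111111110
After insert 'rat': sets bits 0 6 7 -> bits=111111110
Not inserted: eel — query each against bits=111111110:
query eel: checks bit2=1, bit4=1, bit6=1 (all 1) -> maybe => FALSE POSITIVE
False positives (alphabetical): eel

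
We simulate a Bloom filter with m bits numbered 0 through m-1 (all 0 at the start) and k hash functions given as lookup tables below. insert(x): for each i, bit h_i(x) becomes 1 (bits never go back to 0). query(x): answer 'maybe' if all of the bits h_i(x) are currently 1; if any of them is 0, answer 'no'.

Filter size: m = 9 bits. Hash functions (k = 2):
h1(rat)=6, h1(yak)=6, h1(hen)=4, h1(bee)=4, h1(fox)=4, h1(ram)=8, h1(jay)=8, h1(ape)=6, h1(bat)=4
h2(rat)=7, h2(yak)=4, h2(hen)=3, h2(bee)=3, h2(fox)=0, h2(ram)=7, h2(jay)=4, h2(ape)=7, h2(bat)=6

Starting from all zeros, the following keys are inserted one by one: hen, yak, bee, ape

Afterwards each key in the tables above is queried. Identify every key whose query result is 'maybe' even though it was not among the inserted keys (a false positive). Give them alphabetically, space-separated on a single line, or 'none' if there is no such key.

Answer: bat rat

Derivation:
Start: bits=000000000
After insert 'hen': sets bits 3 4 -> bits=000110000
After insert 'yak': sets bits 4 6 -> bits=000110100
After insert 'bee': sets bits 3 4 -> bits=000110100
After insert 'ape': sets bits 6 7 -> bits=000110110
Not inserted: bat fox jay ram rat — query each against bits=000110110:
query bat: checks bit4=1, bit6=1 (all 1) -> maybe => FALSE POSITIVE
query fox: checks bit0=0, bit4=1 (has a 0) -> no => not a false positive
query jay: checks bit4=1, bit8=0 (has a 0) -> no => not a false positive
query ram: checks bit7=1, bit8=0 (has a 0) -> no => not a false positive
query rat: checks bit6=1, bit7=1 (all 1) -> maybe => FALSE POSITIVE
False positives (alphabetical): bat rat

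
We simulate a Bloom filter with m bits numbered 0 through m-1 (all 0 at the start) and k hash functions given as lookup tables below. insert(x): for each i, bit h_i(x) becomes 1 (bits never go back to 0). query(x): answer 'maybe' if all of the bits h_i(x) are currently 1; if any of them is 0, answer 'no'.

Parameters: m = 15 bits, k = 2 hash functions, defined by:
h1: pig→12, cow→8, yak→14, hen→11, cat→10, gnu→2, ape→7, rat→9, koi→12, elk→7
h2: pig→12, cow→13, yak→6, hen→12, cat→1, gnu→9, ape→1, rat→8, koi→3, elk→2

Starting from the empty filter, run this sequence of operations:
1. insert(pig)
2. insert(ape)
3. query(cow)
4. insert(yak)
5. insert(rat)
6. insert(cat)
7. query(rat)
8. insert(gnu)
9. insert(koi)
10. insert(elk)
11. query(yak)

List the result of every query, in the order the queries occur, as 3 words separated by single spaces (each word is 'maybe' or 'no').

Start: bits=000000000000000
Op 1: insert pig -> sets bits 12 -> bits=000000000000100
Op 2: insert ape -> sets bits 1 7 -> bits=010000010000100
Op 3: query cow -> checks bit8=0, bit13=0 (has a 0) -> no
Op 4: insert yak -> sets bits 6 14 -> bits=010000110000101
Op 5: insert rat -> sets bits 8 9 -> bits=010000111100101
Op 6: insert cat -> sets bits 1 10 -> bits=010000111110101
Op 7: query rat -> checks bit8=1, bit9=1 (all 1) -> maybe
Op 8: insert gnu -> sets bits 2 9 -> bits=011000111110101
Op 9: insert koi -> sets bits 3 12 -> bits=011100111110101
Op 10: insert elk -> sets bits 2 7 -> bits=011100111110101
Op 11: query yak -> checks bit6=1, bit14=1 (all 1) -> maybe
Query results in order: no maybe maybe

Answer: no maybe maybe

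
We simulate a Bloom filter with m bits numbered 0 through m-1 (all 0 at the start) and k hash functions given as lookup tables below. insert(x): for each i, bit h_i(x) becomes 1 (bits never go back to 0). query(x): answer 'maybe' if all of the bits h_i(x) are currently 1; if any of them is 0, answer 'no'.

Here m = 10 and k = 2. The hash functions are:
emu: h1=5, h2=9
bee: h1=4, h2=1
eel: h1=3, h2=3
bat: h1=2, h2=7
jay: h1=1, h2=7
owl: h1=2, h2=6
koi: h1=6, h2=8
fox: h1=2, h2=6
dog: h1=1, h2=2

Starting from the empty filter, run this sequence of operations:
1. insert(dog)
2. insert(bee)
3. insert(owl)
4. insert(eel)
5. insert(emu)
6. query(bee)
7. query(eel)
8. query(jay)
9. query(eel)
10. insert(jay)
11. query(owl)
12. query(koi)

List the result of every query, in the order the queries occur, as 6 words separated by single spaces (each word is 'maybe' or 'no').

Answer: maybe maybe no maybe maybe no

Derivation:
Start: bits=0000000000
Op 1: insert dog -> sets bits 1 2 -> bits=0110000000
Op 2: insert bee -> sets bits 1 4 -> bits=0110100000
Op 3: insert owl -> sets bits 2 6 -> bits=0110101000
Op 4: insert eel -> sets bits 3 -> bits=0111101000
Op 5: insert emu -> sets bits 5 9 -> bits=0111111001
Op 6: query bee -> checks bit1=1, bit4=1 (all 1) -> maybe
Op 7: query eel -> checks bit3=1 (all 1) -> maybe
Op 8: query jay -> checks bit1=1, bit7=0 (has a 0) -> no
Op 9: query eel -> checks bit3=1 (all 1) -> maybe
Op 10: insert jay -> sets bits 1 7 -> bits=0111111101
Op 11: query owl -> checks bit2=1, bit6=1 (all 1) -> maybe
Op 12: query koi -> checks bit6=1, bit8=0 (has a 0) -> no
Query results in order: maybe maybe no maybe maybe no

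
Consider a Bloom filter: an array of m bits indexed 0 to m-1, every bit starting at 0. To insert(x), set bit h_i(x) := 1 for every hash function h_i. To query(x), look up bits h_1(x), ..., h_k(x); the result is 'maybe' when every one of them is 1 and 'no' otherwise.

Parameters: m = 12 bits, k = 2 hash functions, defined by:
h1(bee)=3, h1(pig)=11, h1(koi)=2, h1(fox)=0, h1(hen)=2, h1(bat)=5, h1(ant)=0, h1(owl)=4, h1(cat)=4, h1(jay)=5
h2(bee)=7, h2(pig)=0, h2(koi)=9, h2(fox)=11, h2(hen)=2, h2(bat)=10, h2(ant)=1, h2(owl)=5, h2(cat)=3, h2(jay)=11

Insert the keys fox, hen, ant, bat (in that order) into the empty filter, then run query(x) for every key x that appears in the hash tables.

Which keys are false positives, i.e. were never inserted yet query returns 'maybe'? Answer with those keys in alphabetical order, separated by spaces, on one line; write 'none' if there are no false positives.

Start: bits=000000000000
After insert 'fox': sets bits 0 11 -> bits=100000000001
After insert 'hen': sets bits 2 -> bits=101000000001
After insert 'ant': sets bits 0 1 -> bits=111000000001
After insert 'bat': sets bits 5 10 -> bits=111001000011
Not inserted: bee cat jay koi owl pig — query each against bits=111001000011:
query bee: checks bit3=0, bit7=0 (has a 0) -> no => not a false positive
query cat: checks bit3=0, bit4=0 (has a 0) -> no => not a false positive
query jay: checks bit5=1, bit11=1 (all 1) -> maybe => FALSE POSITIVE
query koi: checks bit2=1, bit9=0 (has a 0) -> no => not a false positive
query owl: checks bit4=0, bit5=1 (has a 0) -> no => not a false positive
query pig: checks bit0=1, bit11=1 (all 1) -> maybe => FALSE POSITIVE
False positives (alphabetical): jay pig

Answer: jay pig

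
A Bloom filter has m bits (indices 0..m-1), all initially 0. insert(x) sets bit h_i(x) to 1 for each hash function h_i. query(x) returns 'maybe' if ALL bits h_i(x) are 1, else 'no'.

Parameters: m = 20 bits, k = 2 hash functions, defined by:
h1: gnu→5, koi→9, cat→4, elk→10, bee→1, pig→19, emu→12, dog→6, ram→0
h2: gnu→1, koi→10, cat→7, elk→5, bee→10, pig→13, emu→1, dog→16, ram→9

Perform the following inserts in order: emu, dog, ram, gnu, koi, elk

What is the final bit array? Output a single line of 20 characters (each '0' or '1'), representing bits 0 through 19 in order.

Start: bits=00000000000000000000
After insert 'emu': sets bits 1 12 -> bits=01000000000010000000
After insert 'dog': sets bits 6 16 -> bits=01000010000010001000
After insert 'ram': sets bits 0 9 -> bits=11000010010010001000
After insert 'gnu': sets bits 1 5 -> bits=11000110010010001000
After insert 'koi': sets bits 9 10 -> bits=11000110011010001000
After insert 'elk': sets bits 5 10 -> bits=11000110011010001000

Answer: 11000110011010001000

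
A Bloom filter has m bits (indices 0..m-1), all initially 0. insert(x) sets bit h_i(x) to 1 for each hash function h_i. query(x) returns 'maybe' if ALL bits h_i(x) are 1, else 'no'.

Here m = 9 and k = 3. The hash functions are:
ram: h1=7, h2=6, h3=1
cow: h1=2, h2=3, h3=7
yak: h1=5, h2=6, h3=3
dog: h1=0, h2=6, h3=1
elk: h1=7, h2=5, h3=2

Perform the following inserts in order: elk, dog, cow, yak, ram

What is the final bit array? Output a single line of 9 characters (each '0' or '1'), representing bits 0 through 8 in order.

Answer: 111101110

Derivation:
Start: bits=000000000
After insert 'elk': sets bits 2 5 7 -> bits=001001010
After insert 'dog': sets bits 0 1 6 -> bits=111001110
After insert 'cow': sets bits 2 3 7 -> bits=111101110
After insert 'yak': sets bits 3 5 6 -> bits=111101110
After insert 'ram': sets bits 1 6 7 -> bits=111101110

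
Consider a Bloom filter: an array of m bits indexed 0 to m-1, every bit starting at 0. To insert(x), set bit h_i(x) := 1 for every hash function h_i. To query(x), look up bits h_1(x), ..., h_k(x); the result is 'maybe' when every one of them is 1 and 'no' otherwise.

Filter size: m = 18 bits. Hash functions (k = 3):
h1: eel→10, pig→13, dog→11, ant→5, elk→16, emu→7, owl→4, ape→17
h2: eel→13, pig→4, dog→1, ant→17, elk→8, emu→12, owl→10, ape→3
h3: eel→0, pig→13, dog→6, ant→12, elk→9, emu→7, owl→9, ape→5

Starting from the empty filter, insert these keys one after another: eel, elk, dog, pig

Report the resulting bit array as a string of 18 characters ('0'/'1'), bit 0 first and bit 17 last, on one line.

Answer: 110010101111010010

Derivation:
Start: bits=000000000000000000
After insert 'eel': sets bits 0 10 13 -> bits=100000000010010000
After insert 'elk': sets bits 8 9 16 -> bits=100000001110010010
After insert 'dog': sets bits 1 6 11 -> bits=110000101111010010
After insert 'pig': sets bits 4 13 -> bits=110010101111010010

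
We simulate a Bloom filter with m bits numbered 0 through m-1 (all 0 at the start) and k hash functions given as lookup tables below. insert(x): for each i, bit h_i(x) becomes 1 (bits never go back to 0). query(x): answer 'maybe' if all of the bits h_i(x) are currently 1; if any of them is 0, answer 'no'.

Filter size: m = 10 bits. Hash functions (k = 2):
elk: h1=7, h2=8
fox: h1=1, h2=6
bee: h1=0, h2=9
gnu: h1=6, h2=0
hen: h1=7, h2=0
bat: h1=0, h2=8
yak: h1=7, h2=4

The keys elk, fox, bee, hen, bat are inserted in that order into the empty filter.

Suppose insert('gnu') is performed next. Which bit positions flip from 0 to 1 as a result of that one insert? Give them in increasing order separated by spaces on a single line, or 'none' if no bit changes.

Start: bits=0000000000
After insert 'elk': sets bits 7 8 -> bits=0000000110
After insert 'fox': sets bits 1 6 -> bits=0100001110
After insert 'bee': sets bits 0 9 -> bits=1100001111
After insert 'hen': sets bits 0 7 -> bits=1100001111
After insert 'bat': sets bits 0 8 -> bits=1100001111
insert 'gnu' would touch bits 0 6; currently bit0=1, bit6=1
Bits that are 0 among those (would change 0->1): none

Answer: none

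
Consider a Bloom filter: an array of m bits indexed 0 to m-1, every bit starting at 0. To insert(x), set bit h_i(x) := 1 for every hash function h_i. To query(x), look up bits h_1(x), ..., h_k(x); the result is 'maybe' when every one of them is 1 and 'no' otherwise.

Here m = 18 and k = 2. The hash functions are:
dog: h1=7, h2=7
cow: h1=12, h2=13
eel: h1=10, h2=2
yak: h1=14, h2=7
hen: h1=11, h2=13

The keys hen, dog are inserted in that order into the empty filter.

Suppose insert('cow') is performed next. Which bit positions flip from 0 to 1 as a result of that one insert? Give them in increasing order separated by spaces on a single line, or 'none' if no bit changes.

Start: bits=000000000000000000
After insert 'hen': sets bits 11 13 -> bits=000000000001010000
After insert 'dog': sets bits 7 -> bits=000000010001010000
insert 'cow' would touch bits 12 13; currently bit12=0, bit13=1
Bits that are 0 among those (would change 0->1): 12

Answer: 12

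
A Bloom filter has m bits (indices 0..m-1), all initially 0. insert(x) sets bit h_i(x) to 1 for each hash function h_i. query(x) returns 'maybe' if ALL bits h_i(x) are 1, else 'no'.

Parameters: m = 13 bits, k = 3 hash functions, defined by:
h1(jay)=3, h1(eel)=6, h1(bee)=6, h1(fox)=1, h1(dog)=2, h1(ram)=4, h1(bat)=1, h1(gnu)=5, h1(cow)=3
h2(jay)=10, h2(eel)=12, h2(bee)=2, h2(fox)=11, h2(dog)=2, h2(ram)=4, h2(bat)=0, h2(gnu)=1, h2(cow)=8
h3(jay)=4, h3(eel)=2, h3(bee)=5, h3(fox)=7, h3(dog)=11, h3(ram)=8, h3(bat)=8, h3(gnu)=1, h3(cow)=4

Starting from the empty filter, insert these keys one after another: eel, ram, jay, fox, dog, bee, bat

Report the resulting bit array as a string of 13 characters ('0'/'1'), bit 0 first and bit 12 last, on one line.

Answer: 1111111110111

Derivation:
Start: bits=0000000000000
After insert 'eel': sets bits 2 6 12 -> bits=0010001000001
After insert 'ram': sets bits 4 8 -> bits=0010101010001
After insert 'jay': sets bits 3 4 10 -> bits=0011101010101
After insert 'fox': sets bits 1 7 11 -> bits=0111101110111
After insert 'dog': sets bits 2 11 -> bits=0111101110111
After insert 'bee': sets bits 2 5 6 -> bits=0111111110111
After insert 'bat': sets bits 0 1 8 -> bits=1111111110111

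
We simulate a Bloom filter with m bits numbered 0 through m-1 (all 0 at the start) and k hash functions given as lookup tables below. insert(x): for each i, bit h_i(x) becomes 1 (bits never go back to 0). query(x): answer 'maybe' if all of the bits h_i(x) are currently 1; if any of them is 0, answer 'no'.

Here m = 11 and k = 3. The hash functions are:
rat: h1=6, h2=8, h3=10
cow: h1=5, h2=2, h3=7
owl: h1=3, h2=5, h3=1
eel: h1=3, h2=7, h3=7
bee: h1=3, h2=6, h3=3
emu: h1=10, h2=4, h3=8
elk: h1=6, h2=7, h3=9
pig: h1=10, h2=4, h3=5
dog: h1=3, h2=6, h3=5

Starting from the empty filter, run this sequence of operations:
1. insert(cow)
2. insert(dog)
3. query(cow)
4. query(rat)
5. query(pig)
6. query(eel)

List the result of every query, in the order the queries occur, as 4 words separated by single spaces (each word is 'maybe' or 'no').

Start: bits=00000000000
Op 1: insert cow -> sets bits 2 5 7 -> bits=00100101000
Op 2: insert dog -> sets bits 3 5 6 -> bits=00110111000
Op 3: query cow -> checks bit2=1, bit5=1, bit7=1 (all 1) -> maybe
Op 4: query rat -> checks bit6=1, bit8=0, bit10=0 (has a 0) -> no
Op 5: query pig -> checks bit4=0, bit5=1, bit10=0 (has a 0) -> no
Op 6: query eel -> checks bit3=1, bit7=1 (all 1) -> maybe
Query results in order: maybe no no maybe

Answer: maybe no no maybe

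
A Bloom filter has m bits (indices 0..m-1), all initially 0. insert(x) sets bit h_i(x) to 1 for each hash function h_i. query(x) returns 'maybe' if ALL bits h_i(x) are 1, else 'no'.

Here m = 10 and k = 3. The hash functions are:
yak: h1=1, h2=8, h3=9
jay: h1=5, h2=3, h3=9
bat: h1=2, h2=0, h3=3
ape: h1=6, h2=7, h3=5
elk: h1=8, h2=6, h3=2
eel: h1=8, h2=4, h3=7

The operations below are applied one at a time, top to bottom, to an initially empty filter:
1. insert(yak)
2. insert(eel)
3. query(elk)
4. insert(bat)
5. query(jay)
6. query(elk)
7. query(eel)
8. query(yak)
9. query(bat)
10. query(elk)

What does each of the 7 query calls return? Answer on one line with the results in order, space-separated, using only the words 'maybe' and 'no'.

Start: bits=0000000000
Op 1: insert yak -> sets bits 1 8 9 -> bits=0100000011
Op 2: insert eel -> sets bits 4 7 8 -> bits=0100100111
Op 3: query elk -> checks bit2=0, bit6=0, bit8=1 (has a 0) -> no
Op 4: insert bat -> sets bits 0 2 3 -> bits=1111100111
Op 5: query jay -> checks bit3=1, bit5=0, bit9=1 (has a 0) -> no
Op 6: query elk -> checks bit2=1, bit6=0, bit8=1 (has a 0) -> no
Op 7: query eel -> checks bit4=1, bit7=1, bit8=1 (all 1) -> maybe
Op 8: query yak -> checks bit1=1, bit8=1, bit9=1 (all 1) -> maybe
Op 9: query bat -> checks bit0=1, bit2=1, bit3=1 (all 1) -> maybe
Op 10: query elk -> checks bit2=1, bit6=0, bit8=1 (has a 0) -> no
Query results in order: no no no maybe maybe maybe no

Answer: no no no maybe maybe maybe no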